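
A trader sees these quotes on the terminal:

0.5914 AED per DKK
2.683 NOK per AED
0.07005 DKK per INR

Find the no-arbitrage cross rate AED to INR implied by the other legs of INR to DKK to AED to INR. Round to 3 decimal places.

24.139

Known legs of the cycle: 0.07005 × 0.5914 = 0.04142757
For no arbitrage the full-cycle product must be 1, so the missing rate is 1 / 0.04142757 ≈ 24.13851.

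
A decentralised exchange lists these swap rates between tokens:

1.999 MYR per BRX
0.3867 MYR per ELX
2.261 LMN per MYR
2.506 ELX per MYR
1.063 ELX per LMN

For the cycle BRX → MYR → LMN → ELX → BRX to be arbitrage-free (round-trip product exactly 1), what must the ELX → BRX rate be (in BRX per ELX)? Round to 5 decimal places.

0.20814

Known legs of the cycle: 1.999 × 2.261 × 1.063 = 4.804482557
For no arbitrage the full-cycle product must be 1, so the missing rate is 1 / 4.804482557 ≈ 0.2081390.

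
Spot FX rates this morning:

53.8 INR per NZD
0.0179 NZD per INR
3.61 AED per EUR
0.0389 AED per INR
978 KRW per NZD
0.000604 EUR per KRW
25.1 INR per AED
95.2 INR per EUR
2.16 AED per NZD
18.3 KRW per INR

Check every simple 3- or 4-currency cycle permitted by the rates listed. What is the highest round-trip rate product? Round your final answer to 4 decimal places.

KRW→EUR→INR→KRW: 0.000604 × 95.2 × 18.3 = 1.05226
KRW→EUR→INR→NZD→KRW: 0.000604 × 95.2 × 0.0179 × 978 = 1.00662
KRW→EUR→AED→INR→KRW: 0.000604 × 3.61 × 25.1 × 18.3 = 1.00154
AED→INR→NZD→AED: 25.1 × 0.0179 × 2.16 = 0.97047
Maximum is KRW→EUR→INR→KRW at 1.0523; arbitrage exists.

1.0523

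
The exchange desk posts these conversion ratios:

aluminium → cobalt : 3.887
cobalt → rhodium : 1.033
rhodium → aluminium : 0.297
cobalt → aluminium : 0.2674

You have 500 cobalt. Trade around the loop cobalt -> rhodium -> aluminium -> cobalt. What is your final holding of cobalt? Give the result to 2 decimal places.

500 cobalt × 1.033 = 516.5 rhodium
516.5 rhodium × 0.297 = 153.4005 aluminium
153.4005 aluminium × 3.887 = 596.2677435 cobalt

596.27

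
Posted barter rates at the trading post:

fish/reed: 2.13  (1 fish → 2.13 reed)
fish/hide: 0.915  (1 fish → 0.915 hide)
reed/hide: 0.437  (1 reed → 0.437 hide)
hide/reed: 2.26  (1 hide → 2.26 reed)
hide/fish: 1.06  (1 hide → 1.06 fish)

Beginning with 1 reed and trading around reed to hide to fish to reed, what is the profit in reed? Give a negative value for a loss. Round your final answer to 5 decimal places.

-0.01334

1 reed × 0.437 = 0.437 hide
0.437 hide × 1.06 = 0.46322 fish
0.46322 fish × 2.13 = 0.9866586 reed
Net change: 0.9866586 − 1 = -0.0133414 reed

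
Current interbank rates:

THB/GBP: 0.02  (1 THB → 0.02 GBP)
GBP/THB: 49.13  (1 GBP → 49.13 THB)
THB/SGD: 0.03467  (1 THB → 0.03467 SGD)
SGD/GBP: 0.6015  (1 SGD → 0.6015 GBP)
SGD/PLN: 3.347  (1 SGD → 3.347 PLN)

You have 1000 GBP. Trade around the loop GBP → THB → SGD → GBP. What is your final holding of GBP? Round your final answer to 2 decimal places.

1024.56

1000 GBP × 49.13 = 49130 THB
49130 THB × 0.03467 = 1703.3371 SGD
1703.3371 SGD × 0.6015 = 1024.55726565 GBP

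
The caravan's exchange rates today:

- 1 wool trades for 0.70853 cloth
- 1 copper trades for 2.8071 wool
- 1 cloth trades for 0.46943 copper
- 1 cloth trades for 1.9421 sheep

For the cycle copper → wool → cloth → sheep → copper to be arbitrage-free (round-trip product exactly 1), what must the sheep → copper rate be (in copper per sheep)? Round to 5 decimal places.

0.25889

Known legs of the cycle: 2.8071 × 0.70853 × 1.9421 = 3.8626709728023
For no arbitrage the full-cycle product must be 1, so the missing rate is 1 / 3.8626709728023 ≈ 0.2588882.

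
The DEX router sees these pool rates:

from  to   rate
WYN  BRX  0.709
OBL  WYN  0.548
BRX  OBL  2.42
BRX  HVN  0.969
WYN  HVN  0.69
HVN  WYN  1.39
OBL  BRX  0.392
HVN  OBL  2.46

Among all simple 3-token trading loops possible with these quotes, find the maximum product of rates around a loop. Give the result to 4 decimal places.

HVN→WYN→BRX→HVN: 1.39 × 0.709 × 0.969 = 0.95496
BRX→OBL→WYN→BRX: 2.42 × 0.548 × 0.709 = 0.94025
HVN→OBL→BRX→HVN: 2.46 × 0.392 × 0.969 = 0.93443
HVN→OBL→WYN→HVN: 2.46 × 0.548 × 0.69 = 0.93018
Maximum is HVN→WYN→BRX→HVN at 0.9550; no arbitrage — every cycle loses value.

0.9550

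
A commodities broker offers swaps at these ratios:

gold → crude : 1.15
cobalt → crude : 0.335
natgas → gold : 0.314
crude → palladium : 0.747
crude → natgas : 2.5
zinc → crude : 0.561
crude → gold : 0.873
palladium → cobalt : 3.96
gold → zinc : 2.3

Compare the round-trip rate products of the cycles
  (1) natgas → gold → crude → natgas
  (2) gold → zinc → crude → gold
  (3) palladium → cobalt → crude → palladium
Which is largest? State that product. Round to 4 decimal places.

(1) 0.314 × 1.15 × 2.5 = 0.90275
(2) 2.3 × 0.561 × 0.873 = 1.12643
(3) 3.96 × 0.335 × 0.747 = 0.99097
Highest is cycle (2) at 1.1264 (>1, arbitrage).

1.1264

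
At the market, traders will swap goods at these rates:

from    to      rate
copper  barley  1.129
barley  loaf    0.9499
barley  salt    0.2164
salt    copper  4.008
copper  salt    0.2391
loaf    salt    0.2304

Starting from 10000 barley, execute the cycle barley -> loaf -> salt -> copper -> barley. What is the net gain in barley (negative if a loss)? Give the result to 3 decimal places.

10000 barley × 0.9499 = 9499 loaf
9499 loaf × 0.2304 = 2188.5696 salt
2188.5696 salt × 4.008 = 8771.7869568 copper
8771.7869568 copper × 1.129 = 9903.3474742272 barley
Net change: 9903.3474742272 − 10000 = -96.6525257728 barley

-96.653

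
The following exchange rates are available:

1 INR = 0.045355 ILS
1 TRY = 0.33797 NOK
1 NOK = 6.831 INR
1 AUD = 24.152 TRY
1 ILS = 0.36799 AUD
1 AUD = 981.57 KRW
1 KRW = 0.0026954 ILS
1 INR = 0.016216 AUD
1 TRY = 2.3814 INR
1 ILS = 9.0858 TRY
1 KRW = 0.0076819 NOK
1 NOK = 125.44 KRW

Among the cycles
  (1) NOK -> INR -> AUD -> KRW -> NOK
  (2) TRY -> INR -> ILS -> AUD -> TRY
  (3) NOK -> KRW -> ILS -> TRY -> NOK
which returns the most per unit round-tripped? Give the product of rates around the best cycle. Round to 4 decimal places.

(1) 6.831 × 0.016216 × 981.57 × 0.0076819 = 0.83525
(2) 2.3814 × 0.045355 × 0.36799 × 24.152 = 0.95995
(3) 125.44 × 0.0026954 × 9.0858 × 0.33797 = 1.03825
Highest is cycle (3) at 1.0382 (>1, arbitrage).

1.0382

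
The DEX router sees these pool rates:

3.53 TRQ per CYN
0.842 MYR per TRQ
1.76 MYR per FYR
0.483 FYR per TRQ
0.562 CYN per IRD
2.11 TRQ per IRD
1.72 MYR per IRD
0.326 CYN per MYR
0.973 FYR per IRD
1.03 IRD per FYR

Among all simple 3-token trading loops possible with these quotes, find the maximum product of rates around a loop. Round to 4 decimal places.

1.0497

IRD→TRQ→FYR→IRD: 2.11 × 0.483 × 1.03 = 1.04970
MYR→CYN→TRQ→MYR: 0.326 × 3.53 × 0.842 = 0.96896
Maximum is IRD→TRQ→FYR→IRD at 1.0497; arbitrage exists.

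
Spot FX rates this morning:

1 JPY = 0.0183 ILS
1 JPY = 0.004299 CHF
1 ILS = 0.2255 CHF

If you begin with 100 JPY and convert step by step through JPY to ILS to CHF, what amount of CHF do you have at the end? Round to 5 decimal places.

100 JPY × 0.0183 = 1.83 ILS
1.83 ILS × 0.2255 = 0.412665 CHF

0.41267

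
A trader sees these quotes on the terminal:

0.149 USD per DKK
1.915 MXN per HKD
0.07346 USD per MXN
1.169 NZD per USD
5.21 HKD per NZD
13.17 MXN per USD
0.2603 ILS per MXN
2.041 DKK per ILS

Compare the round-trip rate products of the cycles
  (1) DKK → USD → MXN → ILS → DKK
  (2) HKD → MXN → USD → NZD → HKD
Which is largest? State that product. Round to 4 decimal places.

1.0425

(1) 0.149 × 13.17 × 0.2603 × 2.041 = 1.04253
(2) 1.915 × 0.07346 × 1.169 × 5.21 = 0.85679
Highest is cycle (1) at 1.0425 (>1, arbitrage).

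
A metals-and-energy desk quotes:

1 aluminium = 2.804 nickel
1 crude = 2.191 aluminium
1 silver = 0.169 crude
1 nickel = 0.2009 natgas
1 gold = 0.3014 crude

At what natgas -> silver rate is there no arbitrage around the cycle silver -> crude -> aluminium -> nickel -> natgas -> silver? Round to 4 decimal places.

4.7942

Known legs of the cycle: 0.169 × 2.191 × 2.804 × 0.2009 = 0.2085868992844
For no arbitrage the full-cycle product must be 1, so the missing rate is 1 / 0.2085868992844 ≈ 4.794165.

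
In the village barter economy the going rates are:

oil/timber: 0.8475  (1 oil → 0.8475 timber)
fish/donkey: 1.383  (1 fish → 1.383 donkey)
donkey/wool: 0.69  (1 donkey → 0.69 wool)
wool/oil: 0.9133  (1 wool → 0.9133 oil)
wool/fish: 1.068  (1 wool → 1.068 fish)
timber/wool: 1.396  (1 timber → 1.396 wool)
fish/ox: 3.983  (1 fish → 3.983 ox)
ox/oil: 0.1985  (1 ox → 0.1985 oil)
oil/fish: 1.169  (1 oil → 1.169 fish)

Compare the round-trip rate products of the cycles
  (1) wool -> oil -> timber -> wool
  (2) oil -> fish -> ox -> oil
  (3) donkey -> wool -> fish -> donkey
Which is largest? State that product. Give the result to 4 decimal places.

(1) 0.9133 × 0.8475 × 1.396 = 1.08053
(2) 1.169 × 3.983 × 0.1985 = 0.92424
(3) 0.69 × 1.068 × 1.383 = 1.01916
Highest is cycle (1) at 1.0805 (>1, arbitrage).

1.0805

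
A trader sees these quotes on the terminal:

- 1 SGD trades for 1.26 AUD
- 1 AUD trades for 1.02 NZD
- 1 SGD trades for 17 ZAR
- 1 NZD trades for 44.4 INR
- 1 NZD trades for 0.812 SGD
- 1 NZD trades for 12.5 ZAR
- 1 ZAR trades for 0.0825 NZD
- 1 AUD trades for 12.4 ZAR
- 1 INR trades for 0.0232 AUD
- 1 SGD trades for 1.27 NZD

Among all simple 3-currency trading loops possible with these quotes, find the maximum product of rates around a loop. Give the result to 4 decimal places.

1.1388

NZD→SGD→ZAR→NZD: 0.812 × 17 × 0.0825 = 1.13883
AUD→NZD→INR→AUD: 1.02 × 44.4 × 0.0232 = 1.05068
AUD→NZD→SGD→AUD: 1.02 × 0.812 × 1.26 = 1.04358
Maximum is NZD→SGD→ZAR→NZD at 1.1388; arbitrage exists.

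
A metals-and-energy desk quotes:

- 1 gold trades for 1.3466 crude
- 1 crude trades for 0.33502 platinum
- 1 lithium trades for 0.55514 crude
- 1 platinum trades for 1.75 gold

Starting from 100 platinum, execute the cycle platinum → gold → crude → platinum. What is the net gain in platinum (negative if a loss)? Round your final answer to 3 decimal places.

100 platinum × 1.75 = 175 gold
175 gold × 1.3466 = 235.655 crude
235.655 crude × 0.33502 = 78.9491381 platinum
Net change: 78.9491381 − 100 = -21.0508619 platinum

-21.051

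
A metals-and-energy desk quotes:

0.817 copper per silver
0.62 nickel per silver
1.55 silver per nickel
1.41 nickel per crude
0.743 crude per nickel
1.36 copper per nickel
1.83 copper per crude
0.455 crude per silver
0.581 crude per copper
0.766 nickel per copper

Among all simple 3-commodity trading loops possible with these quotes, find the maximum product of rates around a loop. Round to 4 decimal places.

nickel→copper→crude→nickel: 1.36 × 0.581 × 1.41 = 1.11413
nickel→crude→copper→nickel: 0.743 × 1.83 × 0.766 = 1.04152
nickel→silver→crude→nickel: 1.55 × 0.455 × 1.41 = 0.99440
nickel→silver→copper→nickel: 1.55 × 0.817 × 0.766 = 0.97002
Maximum is nickel→copper→crude→nickel at 1.1141; arbitrage exists.

1.1141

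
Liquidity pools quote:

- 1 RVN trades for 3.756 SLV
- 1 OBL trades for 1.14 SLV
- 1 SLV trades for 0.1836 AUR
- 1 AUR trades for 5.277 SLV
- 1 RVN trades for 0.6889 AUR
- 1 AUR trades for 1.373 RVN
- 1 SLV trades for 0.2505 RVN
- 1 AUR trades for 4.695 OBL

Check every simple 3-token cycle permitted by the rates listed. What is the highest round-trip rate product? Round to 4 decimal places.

0.9827

OBL→SLV→AUR→OBL: 1.14 × 0.1836 × 4.695 = 0.98268
AUR→RVN→SLV→AUR: 1.373 × 3.756 × 0.1836 = 0.94682
AUR→SLV→RVN→AUR: 5.277 × 0.2505 × 0.6889 = 0.91065
Maximum is OBL→SLV→AUR→OBL at 0.9827; no arbitrage — every cycle loses value.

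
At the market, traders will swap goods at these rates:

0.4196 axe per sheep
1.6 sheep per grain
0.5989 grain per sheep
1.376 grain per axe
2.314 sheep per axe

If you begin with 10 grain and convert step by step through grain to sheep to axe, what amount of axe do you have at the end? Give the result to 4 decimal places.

10 grain × 1.6 = 16 sheep
16 sheep × 0.4196 = 6.7136 axe

6.7136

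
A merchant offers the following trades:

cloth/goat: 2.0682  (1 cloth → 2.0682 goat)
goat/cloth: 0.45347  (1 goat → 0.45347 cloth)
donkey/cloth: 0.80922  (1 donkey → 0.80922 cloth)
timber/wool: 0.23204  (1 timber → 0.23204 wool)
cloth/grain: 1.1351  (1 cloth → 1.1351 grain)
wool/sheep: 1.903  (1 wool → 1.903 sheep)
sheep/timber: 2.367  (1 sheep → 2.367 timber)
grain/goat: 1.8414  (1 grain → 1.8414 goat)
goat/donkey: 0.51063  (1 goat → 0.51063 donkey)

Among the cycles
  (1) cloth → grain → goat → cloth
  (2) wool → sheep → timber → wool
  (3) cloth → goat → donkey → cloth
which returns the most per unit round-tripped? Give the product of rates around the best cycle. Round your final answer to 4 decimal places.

(1) 1.1351 × 1.8414 × 0.45347 = 0.94783
(2) 1.903 × 2.367 × 0.23204 = 1.04520
(3) 2.0682 × 0.51063 × 0.80922 = 0.85461
Highest is cycle (2) at 1.0452 (>1, arbitrage).

1.0452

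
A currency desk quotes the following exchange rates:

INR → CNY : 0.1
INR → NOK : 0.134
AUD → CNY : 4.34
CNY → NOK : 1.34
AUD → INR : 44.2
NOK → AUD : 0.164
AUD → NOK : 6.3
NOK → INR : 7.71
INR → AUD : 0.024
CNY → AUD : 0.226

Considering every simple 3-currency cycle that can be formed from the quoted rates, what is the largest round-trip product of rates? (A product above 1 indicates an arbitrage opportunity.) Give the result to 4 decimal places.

INR→AUD→NOK→INR: 0.024 × 6.3 × 7.71 = 1.16575
INR→CNY→NOK→INR: 0.1 × 1.34 × 7.71 = 1.03314
INR→CNY→AUD→INR: 0.1 × 0.226 × 44.2 = 0.99892
INR→NOK→AUD→INR: 0.134 × 0.164 × 44.2 = 0.97134
AUD→CNY→NOK→AUD: 4.34 × 1.34 × 0.164 = 0.95376
Maximum is INR→AUD→NOK→INR at 1.1658; arbitrage exists.

1.1658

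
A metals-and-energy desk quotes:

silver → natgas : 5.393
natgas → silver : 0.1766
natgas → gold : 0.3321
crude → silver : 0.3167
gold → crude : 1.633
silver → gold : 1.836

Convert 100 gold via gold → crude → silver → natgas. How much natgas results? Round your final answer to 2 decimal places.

100 gold × 1.633 = 163.3 crude
163.3 crude × 0.3167 = 51.71711 silver
51.71711 silver × 5.393 = 278.91037423 natgas

278.91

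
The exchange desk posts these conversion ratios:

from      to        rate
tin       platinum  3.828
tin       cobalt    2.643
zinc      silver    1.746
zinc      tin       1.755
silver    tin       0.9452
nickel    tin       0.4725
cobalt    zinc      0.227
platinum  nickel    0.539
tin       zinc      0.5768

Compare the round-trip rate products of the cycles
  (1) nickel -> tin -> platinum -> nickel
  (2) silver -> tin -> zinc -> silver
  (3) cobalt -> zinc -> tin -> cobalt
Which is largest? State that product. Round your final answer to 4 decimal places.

(1) 0.4725 × 3.828 × 0.539 = 0.97491
(2) 0.9452 × 0.5768 × 1.746 = 0.95190
(3) 0.227 × 1.755 × 2.643 = 1.05293
Highest is cycle (3) at 1.0529 (>1, arbitrage).

1.0529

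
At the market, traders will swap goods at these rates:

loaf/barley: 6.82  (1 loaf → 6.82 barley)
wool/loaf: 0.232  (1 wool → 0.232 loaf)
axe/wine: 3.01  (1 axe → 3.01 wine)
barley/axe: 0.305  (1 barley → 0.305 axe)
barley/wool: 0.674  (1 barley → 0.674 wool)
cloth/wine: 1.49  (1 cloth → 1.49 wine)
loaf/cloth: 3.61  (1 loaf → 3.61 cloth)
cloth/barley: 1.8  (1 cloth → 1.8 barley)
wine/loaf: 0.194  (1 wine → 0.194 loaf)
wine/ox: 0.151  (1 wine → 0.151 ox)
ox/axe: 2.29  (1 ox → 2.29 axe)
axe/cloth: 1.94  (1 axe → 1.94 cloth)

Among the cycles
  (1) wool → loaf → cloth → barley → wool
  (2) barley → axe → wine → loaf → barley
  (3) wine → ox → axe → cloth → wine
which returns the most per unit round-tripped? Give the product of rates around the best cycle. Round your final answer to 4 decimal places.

(1) 0.232 × 3.61 × 1.8 × 0.674 = 1.01608
(2) 0.305 × 3.01 × 0.194 × 6.82 = 1.21465
(3) 0.151 × 2.29 × 1.94 × 1.49 = 0.99954
Highest is cycle (2) at 1.2147 (>1, arbitrage).

1.2147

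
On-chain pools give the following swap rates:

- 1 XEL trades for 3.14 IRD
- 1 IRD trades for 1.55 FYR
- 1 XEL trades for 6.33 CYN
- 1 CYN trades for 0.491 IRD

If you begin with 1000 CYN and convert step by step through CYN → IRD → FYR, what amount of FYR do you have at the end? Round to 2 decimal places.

1000 CYN × 0.491 = 491 IRD
491 IRD × 1.55 = 761.05 FYR

761.05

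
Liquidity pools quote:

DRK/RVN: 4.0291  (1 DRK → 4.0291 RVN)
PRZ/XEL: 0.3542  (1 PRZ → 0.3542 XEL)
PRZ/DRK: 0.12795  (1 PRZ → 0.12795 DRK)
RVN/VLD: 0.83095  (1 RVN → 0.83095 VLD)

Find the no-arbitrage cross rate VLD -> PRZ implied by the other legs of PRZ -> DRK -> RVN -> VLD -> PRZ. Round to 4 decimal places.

2.3344

Known legs of the cycle: 0.12795 × 4.0291 × 0.83095 = 0.42837412352775
For no arbitrage the full-cycle product must be 1, so the missing rate is 1 / 0.42837412352775 ≈ 2.334408.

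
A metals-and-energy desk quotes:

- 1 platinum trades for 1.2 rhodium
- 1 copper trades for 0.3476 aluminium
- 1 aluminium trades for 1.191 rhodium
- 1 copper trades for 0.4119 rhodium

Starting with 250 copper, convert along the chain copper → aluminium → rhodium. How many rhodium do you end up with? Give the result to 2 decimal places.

250 copper × 0.3476 = 86.9 aluminium
86.9 aluminium × 1.191 = 103.4979 rhodium

103.50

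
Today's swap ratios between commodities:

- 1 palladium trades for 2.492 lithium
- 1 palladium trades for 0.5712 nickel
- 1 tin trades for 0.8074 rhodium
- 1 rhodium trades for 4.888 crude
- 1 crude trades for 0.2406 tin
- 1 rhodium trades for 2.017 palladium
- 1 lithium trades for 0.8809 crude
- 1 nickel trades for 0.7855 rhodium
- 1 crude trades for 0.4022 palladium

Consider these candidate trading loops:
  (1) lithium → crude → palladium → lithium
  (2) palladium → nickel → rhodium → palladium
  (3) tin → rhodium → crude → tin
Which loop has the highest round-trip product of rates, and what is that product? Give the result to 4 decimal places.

0.9495

(1) 0.8809 × 0.4022 × 2.492 = 0.88291
(2) 0.5712 × 0.7855 × 2.017 = 0.90498
(3) 0.8074 × 4.888 × 0.2406 = 0.94955
Highest is cycle (3) at 0.9495 (≤1, no arbitrage).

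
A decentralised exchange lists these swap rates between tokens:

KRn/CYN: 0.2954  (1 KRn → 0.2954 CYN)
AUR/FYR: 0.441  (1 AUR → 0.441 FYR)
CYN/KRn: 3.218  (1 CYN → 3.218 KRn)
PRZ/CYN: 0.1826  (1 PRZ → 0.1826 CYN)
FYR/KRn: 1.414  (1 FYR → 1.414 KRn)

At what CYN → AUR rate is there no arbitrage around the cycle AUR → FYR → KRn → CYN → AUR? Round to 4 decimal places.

5.4288

Known legs of the cycle: 0.441 × 1.414 × 0.2954 = 0.1842037596
For no arbitrage the full-cycle product must be 1, so the missing rate is 1 / 0.1842037596 ≈ 5.428771.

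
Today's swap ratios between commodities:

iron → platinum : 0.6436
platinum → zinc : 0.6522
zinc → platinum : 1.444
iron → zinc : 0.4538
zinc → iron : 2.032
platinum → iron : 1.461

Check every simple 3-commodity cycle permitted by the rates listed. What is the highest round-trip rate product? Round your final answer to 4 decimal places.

0.9574

zinc→platinum→iron→zinc: 1.444 × 1.461 × 0.4538 = 0.95737
zinc→iron→platinum→zinc: 2.032 × 0.6436 × 0.6522 = 0.85294
Maximum is zinc→platinum→iron→zinc at 0.9574; no arbitrage — every cycle loses value.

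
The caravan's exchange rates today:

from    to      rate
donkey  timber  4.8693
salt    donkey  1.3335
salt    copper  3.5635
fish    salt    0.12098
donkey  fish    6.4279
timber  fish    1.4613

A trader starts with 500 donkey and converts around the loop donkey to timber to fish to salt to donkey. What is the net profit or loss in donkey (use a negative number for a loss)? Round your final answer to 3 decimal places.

500 donkey × 4.8693 = 2434.65 timber
2434.65 timber × 1.4613 = 3557.754045 fish
3557.754045 fish × 0.12098 = 430.4170843641 salt
430.4170843641 salt × 1.3335 = 573.96118199952735 donkey
Net change: 573.96118199952735 − 500 = 73.96118199952735 donkey

73.961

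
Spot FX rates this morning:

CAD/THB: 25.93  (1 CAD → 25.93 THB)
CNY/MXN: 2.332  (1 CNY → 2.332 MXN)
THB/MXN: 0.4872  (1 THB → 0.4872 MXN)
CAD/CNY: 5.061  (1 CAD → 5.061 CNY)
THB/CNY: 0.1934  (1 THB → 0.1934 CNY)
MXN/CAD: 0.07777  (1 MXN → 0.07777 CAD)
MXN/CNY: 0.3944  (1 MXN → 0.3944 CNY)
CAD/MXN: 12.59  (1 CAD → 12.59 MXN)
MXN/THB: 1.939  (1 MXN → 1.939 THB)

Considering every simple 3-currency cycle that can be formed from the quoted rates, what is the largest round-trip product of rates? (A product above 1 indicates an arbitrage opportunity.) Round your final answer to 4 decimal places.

THB→MXN→CAD→THB: 0.4872 × 0.07777 × 25.93 = 0.98248
CNY→MXN→CAD→CNY: 2.332 × 0.07777 × 5.061 = 0.91786
THB→CNY→MXN→THB: 0.1934 × 2.332 × 1.939 = 0.87451
Maximum is THB→MXN→CAD→THB at 0.9825; no arbitrage — every cycle loses value.

0.9825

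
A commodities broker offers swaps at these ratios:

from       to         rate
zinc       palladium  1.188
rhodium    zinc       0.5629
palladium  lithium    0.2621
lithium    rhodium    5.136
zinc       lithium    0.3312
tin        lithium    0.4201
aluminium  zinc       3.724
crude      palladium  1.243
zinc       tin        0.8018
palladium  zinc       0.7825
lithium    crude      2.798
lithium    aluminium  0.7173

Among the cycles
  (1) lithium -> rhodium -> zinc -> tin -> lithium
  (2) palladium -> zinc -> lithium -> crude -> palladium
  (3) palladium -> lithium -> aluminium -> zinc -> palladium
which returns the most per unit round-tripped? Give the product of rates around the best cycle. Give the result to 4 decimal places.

0.9738

(1) 5.136 × 0.5629 × 0.8018 × 0.4201 = 0.97381
(2) 0.7825 × 0.3312 × 2.798 × 1.243 = 0.90135
(3) 0.2621 × 0.7173 × 3.724 × 1.188 = 0.83175
Highest is cycle (1) at 0.9738 (≤1, no arbitrage).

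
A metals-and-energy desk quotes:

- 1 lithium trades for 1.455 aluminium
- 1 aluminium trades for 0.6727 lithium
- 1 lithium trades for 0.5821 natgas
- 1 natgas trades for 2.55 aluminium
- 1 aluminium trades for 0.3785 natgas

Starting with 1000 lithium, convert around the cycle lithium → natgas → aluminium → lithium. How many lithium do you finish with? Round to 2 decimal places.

1000 lithium × 0.5821 = 582.1 natgas
582.1 natgas × 2.55 = 1484.355 aluminium
1484.355 aluminium × 0.6727 = 998.5256085 lithium

998.53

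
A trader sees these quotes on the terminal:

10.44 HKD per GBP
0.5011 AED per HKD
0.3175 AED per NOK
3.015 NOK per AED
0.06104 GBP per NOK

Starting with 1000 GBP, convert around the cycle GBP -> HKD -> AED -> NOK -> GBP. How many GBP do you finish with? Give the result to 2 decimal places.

962.78

1000 GBP × 10.44 = 10440 HKD
10440 HKD × 0.5011 = 5231.484 AED
5231.484 AED × 3.015 = 15772.92426 NOK
15772.92426 NOK × 0.06104 = 962.7792968304 GBP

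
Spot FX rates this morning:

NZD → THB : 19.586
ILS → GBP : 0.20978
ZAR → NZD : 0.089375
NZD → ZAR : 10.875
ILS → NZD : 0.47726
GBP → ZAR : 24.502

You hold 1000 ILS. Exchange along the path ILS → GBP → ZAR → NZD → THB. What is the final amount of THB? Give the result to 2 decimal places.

1000 ILS × 0.20978 = 209.78 GBP
209.78 GBP × 24.502 = 5140.02956 ZAR
5140.02956 ZAR × 0.089375 = 459.390141925 NZD
459.390141925 NZD × 19.586 = 8997.61531974305 THB

8997.62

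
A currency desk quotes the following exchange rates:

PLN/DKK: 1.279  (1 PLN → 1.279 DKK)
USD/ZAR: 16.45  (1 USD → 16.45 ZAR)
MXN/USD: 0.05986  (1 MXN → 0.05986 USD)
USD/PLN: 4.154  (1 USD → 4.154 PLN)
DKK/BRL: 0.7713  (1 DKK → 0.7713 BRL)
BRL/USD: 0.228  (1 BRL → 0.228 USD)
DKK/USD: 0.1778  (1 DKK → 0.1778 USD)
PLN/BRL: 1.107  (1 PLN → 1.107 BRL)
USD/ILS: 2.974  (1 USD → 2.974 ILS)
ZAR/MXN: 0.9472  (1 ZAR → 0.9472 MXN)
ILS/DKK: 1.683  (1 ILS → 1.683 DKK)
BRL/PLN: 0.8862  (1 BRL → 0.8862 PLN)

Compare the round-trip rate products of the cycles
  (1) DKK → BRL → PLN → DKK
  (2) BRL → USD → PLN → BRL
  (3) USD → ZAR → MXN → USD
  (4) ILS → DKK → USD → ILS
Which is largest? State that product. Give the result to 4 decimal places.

1.0485

(1) 0.7713 × 0.8862 × 1.279 = 0.87423
(2) 0.228 × 4.154 × 1.107 = 1.04845
(3) 16.45 × 0.9472 × 0.05986 = 0.93270
(4) 1.683 × 0.1778 × 2.974 = 0.88993
Highest is cycle (2) at 1.0485 (>1, arbitrage).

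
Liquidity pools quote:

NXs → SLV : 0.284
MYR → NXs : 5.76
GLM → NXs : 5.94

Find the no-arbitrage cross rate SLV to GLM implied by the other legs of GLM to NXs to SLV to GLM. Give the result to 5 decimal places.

0.59278

Known legs of the cycle: 5.94 × 0.284 = 1.68696
For no arbitrage the full-cycle product must be 1, so the missing rate is 1 / 1.68696 ≈ 0.5927823.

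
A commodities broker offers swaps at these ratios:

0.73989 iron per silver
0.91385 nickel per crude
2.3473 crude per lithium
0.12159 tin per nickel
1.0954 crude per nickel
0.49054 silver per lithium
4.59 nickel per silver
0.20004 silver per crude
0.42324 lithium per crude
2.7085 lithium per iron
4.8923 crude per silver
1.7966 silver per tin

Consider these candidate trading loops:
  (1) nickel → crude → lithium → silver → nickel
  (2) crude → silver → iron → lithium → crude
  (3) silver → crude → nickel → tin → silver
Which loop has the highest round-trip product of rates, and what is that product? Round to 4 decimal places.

(1) 1.0954 × 0.42324 × 0.49054 × 4.59 = 1.04387
(2) 0.20004 × 0.73989 × 2.7085 × 2.3473 = 0.94098
(3) 4.8923 × 0.91385 × 0.12159 × 1.7966 = 0.97665
Highest is cycle (1) at 1.0439 (>1, arbitrage).

1.0439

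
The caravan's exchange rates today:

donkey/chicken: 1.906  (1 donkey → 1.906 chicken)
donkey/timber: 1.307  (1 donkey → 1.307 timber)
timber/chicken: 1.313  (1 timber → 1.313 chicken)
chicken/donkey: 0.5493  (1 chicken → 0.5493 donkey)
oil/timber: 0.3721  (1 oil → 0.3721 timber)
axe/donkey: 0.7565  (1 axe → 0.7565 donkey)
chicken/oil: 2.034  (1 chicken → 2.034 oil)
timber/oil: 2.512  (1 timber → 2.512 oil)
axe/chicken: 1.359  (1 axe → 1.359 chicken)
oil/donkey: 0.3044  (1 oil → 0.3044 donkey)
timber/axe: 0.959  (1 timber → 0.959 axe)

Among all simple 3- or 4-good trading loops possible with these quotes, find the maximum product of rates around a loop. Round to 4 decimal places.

chicken→oil→donkey→chicken: 2.034 × 0.3044 × 1.906 = 1.18010
chicken→oil→donkey→timber→chicken: 2.034 × 0.3044 × 1.307 × 1.313 = 1.06252
donkey→timber→oil→donkey: 1.307 × 2.512 × 0.3044 = 0.99940
chicken→oil→timber→chicken: 2.034 × 0.3721 × 1.313 = 0.99375
chicken→oil→timber→axe→chicken: 2.034 × 0.3721 × 0.959 × 1.359 = 0.98639
donkey→timber→axe→donkey: 1.307 × 0.959 × 0.7565 = 0.94821
chicken→donkey→timber→chicken: 0.5493 × 1.307 × 1.313 = 0.94265
chicken→donkey→timber→axe→chicken: 0.5493 × 1.307 × 0.959 × 1.359 = 0.93567
Maximum is chicken→oil→donkey→chicken at 1.1801; arbitrage exists.

1.1801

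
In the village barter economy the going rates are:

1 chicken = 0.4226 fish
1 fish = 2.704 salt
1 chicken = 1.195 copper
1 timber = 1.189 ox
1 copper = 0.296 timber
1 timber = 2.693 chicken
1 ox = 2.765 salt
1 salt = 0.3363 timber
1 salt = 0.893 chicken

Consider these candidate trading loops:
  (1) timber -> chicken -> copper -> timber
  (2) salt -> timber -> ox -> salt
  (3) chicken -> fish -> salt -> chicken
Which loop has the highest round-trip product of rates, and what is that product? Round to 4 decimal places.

1.1056

(1) 2.693 × 1.195 × 0.296 = 0.95257
(2) 0.3363 × 1.189 × 2.765 = 1.10561
(3) 0.4226 × 2.704 × 0.893 = 1.02044
Highest is cycle (2) at 1.1056 (>1, arbitrage).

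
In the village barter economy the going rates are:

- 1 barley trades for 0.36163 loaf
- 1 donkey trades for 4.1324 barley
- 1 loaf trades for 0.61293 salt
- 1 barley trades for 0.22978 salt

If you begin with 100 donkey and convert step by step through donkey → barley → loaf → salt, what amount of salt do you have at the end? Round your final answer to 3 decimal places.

91.596

100 donkey × 4.1324 = 413.24 barley
413.24 barley × 0.36163 = 149.4399812 loaf
149.4399812 loaf × 0.61293 = 91.596247676916 salt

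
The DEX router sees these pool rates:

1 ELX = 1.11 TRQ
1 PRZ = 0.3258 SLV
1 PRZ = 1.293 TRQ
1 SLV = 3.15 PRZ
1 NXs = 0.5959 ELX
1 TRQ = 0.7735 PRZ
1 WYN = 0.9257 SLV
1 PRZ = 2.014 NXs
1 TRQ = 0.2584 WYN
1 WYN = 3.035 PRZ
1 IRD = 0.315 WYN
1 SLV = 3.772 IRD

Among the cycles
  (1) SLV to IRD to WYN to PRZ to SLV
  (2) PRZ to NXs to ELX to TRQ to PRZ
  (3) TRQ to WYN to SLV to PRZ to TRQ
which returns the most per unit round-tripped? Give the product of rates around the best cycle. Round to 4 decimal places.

(1) 3.772 × 0.315 × 3.035 × 0.3258 = 1.17488
(2) 2.014 × 0.5959 × 1.11 × 0.7735 = 1.03042
(3) 0.2584 × 0.9257 × 3.15 × 1.293 = 0.97425
Highest is cycle (1) at 1.1749 (>1, arbitrage).

1.1749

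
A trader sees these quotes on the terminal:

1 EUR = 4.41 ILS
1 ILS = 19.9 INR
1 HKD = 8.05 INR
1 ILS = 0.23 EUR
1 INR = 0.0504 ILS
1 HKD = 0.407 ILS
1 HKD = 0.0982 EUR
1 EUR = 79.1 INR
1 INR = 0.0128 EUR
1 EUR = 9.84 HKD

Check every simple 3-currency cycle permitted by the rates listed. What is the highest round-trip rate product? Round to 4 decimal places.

1.1233

INR→EUR→ILS→INR: 0.0128 × 4.41 × 19.9 = 1.12332
INR→EUR→HKD→INR: 0.0128 × 9.84 × 8.05 = 1.01391
HKD→ILS→EUR→HKD: 0.407 × 0.23 × 9.84 = 0.92112
INR→ILS→EUR→INR: 0.0504 × 0.23 × 79.1 = 0.91693
Maximum is INR→EUR→ILS→INR at 1.1233; arbitrage exists.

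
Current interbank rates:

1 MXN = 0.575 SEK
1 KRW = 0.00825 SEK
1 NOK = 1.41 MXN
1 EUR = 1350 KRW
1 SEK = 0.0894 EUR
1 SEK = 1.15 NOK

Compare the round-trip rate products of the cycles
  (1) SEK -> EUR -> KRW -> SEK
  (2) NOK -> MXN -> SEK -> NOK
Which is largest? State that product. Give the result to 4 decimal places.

0.9957

(1) 0.0894 × 1350 × 0.00825 = 0.99569
(2) 1.41 × 0.575 × 1.15 = 0.93236
Highest is cycle (1) at 0.9957 (≤1, no arbitrage).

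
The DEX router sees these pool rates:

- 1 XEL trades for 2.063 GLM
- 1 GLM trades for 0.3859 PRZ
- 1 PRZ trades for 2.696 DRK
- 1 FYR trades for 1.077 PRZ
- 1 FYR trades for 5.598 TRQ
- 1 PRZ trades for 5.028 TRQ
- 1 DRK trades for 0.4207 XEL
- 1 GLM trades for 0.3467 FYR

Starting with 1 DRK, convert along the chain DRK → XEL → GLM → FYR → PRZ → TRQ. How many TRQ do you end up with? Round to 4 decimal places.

1 DRK × 0.4207 = 0.4207 XEL
0.4207 XEL × 2.063 = 0.8679041 GLM
0.8679041 GLM × 0.3467 = 0.30090235147 FYR
0.30090235147 FYR × 1.077 = 0.32407183253319 PRZ
0.32407183253319 PRZ × 5.028 = 1.62943317397687932 TRQ

1.6294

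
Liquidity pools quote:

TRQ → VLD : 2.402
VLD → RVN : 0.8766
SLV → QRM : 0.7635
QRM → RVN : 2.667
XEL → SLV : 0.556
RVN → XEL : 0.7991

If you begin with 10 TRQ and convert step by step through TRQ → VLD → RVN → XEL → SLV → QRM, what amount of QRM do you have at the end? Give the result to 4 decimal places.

7.1427

10 TRQ × 2.402 = 24.02 VLD
24.02 VLD × 0.8766 = 21.055932 RVN
21.055932 RVN × 0.7991 = 16.8257952612 XEL
16.8257952612 XEL × 0.556 = 9.3551421652272 SLV
9.3551421652272 SLV × 0.7635 = 7.1426510431509672 QRM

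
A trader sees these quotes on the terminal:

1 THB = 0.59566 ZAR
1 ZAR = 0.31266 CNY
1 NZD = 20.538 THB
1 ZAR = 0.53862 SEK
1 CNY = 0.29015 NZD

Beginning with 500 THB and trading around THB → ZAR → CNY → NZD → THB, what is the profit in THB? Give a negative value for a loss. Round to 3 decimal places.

500 THB × 0.59566 = 297.83 ZAR
297.83 ZAR × 0.31266 = 93.1195278 CNY
93.1195278 CNY × 0.29015 = 27.01863099117 NZD
27.01863099117 NZD × 20.538 = 554.90864329664946 THB
Net change: 554.90864329664946 − 500 = 54.90864329664946 THB

54.909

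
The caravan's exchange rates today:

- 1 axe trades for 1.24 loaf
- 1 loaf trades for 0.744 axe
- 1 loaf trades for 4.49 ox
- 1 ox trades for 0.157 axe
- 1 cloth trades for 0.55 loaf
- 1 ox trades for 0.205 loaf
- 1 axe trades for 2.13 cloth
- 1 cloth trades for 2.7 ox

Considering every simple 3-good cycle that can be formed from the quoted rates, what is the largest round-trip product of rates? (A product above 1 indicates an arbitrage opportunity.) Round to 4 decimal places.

0.9029

cloth→ox→axe→cloth: 2.7 × 0.157 × 2.13 = 0.90291
axe→loaf→ox→axe: 1.24 × 4.49 × 0.157 = 0.87411
cloth→loaf→axe→cloth: 0.55 × 0.744 × 2.13 = 0.87160
Maximum is cloth→ox→axe→cloth at 0.9029; no arbitrage — every cycle loses value.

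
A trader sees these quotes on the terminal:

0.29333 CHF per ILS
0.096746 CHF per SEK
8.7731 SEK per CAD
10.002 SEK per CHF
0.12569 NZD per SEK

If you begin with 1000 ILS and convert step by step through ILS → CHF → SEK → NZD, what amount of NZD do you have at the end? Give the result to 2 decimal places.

368.76

1000 ILS × 0.29333 = 293.33 CHF
293.33 CHF × 10.002 = 2933.88666 SEK
2933.88666 SEK × 0.12569 = 368.7602142954 NZD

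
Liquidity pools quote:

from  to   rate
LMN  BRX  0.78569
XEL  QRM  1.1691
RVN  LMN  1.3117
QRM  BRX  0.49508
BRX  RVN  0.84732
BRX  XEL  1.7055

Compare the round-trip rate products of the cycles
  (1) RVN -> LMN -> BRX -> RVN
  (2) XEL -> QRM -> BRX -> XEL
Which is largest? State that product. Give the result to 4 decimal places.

0.9871

(1) 1.3117 × 0.78569 × 0.84732 = 0.87324
(2) 1.1691 × 0.49508 × 1.7055 = 0.98714
Highest is cycle (2) at 0.9871 (≤1, no arbitrage).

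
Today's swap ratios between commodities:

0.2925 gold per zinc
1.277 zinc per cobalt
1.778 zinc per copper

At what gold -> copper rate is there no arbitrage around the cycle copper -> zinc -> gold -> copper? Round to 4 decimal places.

1.9228

Known legs of the cycle: 1.778 × 0.2925 = 0.520065
For no arbitrage the full-cycle product must be 1, so the missing rate is 1 / 0.520065 ≈ 1.922837.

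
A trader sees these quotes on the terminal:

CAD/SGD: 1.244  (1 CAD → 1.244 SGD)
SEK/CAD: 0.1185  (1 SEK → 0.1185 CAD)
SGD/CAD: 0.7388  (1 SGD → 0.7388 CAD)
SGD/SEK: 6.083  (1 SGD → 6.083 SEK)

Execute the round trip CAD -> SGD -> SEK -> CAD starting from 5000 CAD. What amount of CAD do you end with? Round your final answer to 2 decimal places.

5000 CAD × 1.244 = 6220 SGD
6220 SGD × 6.083 = 37836.26 SEK
37836.26 SEK × 0.1185 = 4483.59681 CAD

4483.60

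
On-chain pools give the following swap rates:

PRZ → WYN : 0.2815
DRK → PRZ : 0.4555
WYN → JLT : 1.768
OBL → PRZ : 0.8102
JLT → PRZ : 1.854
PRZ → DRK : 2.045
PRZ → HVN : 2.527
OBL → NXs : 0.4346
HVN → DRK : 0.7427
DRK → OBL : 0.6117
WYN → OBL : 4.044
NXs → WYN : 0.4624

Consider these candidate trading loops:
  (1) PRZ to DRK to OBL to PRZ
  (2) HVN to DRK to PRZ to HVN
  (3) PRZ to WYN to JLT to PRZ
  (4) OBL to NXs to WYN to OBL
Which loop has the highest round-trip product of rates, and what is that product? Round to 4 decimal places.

(1) 2.045 × 0.6117 × 0.8102 = 1.01350
(2) 0.7427 × 0.4555 × 2.527 = 0.85488
(3) 0.2815 × 1.768 × 1.854 = 0.92272
(4) 0.4346 × 0.4624 × 4.044 = 0.81268
Highest is cycle (1) at 1.0135 (>1, arbitrage).

1.0135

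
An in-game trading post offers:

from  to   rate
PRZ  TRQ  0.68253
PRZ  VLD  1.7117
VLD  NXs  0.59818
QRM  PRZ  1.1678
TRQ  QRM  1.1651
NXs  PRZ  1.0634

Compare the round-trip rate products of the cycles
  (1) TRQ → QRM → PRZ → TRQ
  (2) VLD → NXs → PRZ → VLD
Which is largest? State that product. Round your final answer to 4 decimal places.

(1) 1.1651 × 1.1678 × 0.68253 = 0.92865
(2) 0.59818 × 1.0634 × 1.7117 = 1.08882
Highest is cycle (2) at 1.0888 (>1, arbitrage).

1.0888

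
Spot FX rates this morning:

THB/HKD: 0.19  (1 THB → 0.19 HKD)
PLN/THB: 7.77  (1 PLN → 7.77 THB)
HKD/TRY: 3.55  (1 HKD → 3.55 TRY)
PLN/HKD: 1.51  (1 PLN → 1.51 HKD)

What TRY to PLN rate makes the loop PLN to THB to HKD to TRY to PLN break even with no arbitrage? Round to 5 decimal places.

Known legs of the cycle: 7.77 × 0.19 × 3.55 = 5.240865
For no arbitrage the full-cycle product must be 1, so the missing rate is 1 / 5.240865 ≈ 0.1908082.

0.19081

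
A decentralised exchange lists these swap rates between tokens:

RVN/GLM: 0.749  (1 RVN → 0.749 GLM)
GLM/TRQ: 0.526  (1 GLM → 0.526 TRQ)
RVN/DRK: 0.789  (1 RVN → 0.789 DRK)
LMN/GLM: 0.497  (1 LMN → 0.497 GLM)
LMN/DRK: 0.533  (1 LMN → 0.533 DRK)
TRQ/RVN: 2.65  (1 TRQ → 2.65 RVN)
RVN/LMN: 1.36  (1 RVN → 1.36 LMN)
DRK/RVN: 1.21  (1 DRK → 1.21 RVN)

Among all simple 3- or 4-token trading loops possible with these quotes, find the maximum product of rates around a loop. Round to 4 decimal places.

1.0440

RVN→GLM→TRQ→RVN: 0.749 × 0.526 × 2.65 = 1.04403
LMN→GLM→TRQ→RVN→LMN: 0.497 × 0.526 × 2.65 × 1.36 = 0.94216
LMN→DRK→RVN→LMN: 0.533 × 1.21 × 1.36 = 0.87710
Maximum is RVN→GLM→TRQ→RVN at 1.0440; arbitrage exists.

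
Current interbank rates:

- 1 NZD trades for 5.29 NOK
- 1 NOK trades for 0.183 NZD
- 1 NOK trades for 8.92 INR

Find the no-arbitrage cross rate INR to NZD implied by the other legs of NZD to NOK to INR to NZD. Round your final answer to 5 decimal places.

Known legs of the cycle: 5.29 × 8.92 = 47.1868
For no arbitrage the full-cycle product must be 1, so the missing rate is 1 / 47.1868 ≈ 0.0211924.

0.02119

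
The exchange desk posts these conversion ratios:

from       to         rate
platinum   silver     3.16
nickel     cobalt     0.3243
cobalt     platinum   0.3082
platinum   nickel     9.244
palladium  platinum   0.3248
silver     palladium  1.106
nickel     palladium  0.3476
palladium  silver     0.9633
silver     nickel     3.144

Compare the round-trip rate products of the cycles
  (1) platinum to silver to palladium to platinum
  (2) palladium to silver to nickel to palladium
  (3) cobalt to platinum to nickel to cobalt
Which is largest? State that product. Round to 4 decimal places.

(1) 3.16 × 1.106 × 0.3248 = 1.13516
(2) 0.9633 × 3.144 × 0.3476 = 1.05275
(3) 0.3082 × 9.244 × 0.3243 = 0.92393
Highest is cycle (1) at 1.1352 (>1, arbitrage).

1.1352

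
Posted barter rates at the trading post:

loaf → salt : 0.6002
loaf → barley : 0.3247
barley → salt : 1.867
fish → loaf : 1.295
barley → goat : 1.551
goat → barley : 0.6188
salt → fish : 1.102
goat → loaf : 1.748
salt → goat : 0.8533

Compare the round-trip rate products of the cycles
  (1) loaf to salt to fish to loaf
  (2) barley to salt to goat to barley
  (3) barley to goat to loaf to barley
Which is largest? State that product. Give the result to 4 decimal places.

0.9858

(1) 0.6002 × 1.102 × 1.295 = 0.85654
(2) 1.867 × 0.8533 × 0.6188 = 0.98582
(3) 1.551 × 1.748 × 0.3247 = 0.88031
Highest is cycle (2) at 0.9858 (≤1, no arbitrage).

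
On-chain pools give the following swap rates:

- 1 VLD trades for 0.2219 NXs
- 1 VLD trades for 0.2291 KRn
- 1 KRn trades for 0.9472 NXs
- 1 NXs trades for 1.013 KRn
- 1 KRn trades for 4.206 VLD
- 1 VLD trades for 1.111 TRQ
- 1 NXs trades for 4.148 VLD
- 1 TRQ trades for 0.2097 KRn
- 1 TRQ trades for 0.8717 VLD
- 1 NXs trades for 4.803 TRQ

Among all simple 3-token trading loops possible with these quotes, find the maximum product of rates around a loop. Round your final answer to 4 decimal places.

KRn→VLD→TRQ→KRn: 4.206 × 1.111 × 0.2097 = 0.97990
NXs→TRQ→KRn→NXs: 4.803 × 0.2097 × 0.9472 = 0.95401
NXs→KRn→VLD→NXs: 1.013 × 4.206 × 0.2219 = 0.94544
NXs→TRQ→VLD→NXs: 4.803 × 0.8717 × 0.2219 = 0.92905
NXs→VLD→KRn→NXs: 4.148 × 0.2291 × 0.9472 = 0.90013
Maximum is KRn→VLD→TRQ→KRn at 0.9799; no arbitrage — every cycle loses value.

0.9799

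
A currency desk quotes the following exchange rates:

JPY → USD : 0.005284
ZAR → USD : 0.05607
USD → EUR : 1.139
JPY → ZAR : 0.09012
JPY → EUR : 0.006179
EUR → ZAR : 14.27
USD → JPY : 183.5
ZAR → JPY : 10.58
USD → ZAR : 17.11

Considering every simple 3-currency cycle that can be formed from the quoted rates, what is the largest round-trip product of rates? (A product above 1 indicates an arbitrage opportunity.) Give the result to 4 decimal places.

0.9565

JPY→USD→ZAR→JPY: 0.005284 × 17.11 × 10.58 = 0.95653
JPY→EUR→ZAR→JPY: 0.006179 × 14.27 × 10.58 = 0.93288
JPY→ZAR→USD→JPY: 0.09012 × 0.05607 × 183.5 = 0.92723
USD→EUR→ZAR→USD: 1.139 × 14.27 × 0.05607 = 0.91134
Maximum is JPY→USD→ZAR→JPY at 0.9565; no arbitrage — every cycle loses value.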